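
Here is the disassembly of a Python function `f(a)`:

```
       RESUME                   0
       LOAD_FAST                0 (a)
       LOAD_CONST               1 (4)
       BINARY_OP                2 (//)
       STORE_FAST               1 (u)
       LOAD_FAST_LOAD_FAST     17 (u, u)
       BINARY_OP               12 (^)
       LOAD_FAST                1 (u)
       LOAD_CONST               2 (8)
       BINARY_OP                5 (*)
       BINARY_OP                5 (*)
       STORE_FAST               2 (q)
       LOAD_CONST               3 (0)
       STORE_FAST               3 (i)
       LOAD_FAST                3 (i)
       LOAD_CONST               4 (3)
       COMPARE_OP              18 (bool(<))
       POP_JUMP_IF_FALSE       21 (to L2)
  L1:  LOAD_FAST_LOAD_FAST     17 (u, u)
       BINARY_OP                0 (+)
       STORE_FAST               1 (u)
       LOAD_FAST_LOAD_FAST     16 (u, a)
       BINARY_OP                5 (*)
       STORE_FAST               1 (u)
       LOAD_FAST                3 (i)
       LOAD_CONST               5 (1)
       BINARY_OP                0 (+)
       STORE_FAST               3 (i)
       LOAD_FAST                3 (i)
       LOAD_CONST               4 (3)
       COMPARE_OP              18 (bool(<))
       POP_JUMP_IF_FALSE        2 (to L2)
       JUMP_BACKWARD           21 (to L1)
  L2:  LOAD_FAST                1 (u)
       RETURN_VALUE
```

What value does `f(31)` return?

1668296

LOAD_FAST a → push 31. Stack: [31]
LOAD_CONST → push 4. Stack: [31, 4]
BINARY_OP // → 31 // 4 = 7. Stack: [7]
STORE_FAST u → u=7. Stack: []
LOAD_FAST_LOAD_FAST u,u → push 7,7. Stack: [7, 7]
BINARY_OP ^ → 7 ^ 7 = 0. Stack: [0]
LOAD_FAST u → push 7. Stack: [0, 7]
LOAD_CONST → push 8. Stack: [0, 7, 8]
BINARY_OP * → 7 * 8 = 56. Stack: [0, 56]
BINARY_OP * → 0 * 56 = 0. Stack: [0]
STORE_FAST q → q=0. Stack: []
LOAD_CONST → push 0. Stack: [0]
STORE_FAST i → i=0. Stack: []
LOAD_FAST i → push 0. Stack: [0]
LOAD_CONST → push 3. Stack: [0, 3]
COMPARE_OP bool(<) → 0 vs 3 = True. Stack: [True]
POP_JUMP_IF_FALSE → pop True; no jump. Stack: []
LOAD_FAST_LOAD_FAST u,u → push 7,7. Stack: [7, 7]
BINARY_OP + → 7 + 7 = 14. Stack: [14]
STORE_FAST u → u=14. Stack: []
LOAD_FAST_LOAD_FAST u,a → push 14,31. Stack: [14, 31]
BINARY_OP * → 14 * 31 = 434. Stack: [434]
STORE_FAST u → u=434. Stack: []
LOAD_FAST i → push 0. Stack: [0]
LOAD_CONST → push 1. Stack: [0, 1]
BINARY_OP + → 0 + 1 = 1. Stack: [1]
STORE_FAST i → i=1. Stack: []
LOAD_FAST i → push 1. Stack: [1]
LOAD_CONST → push 3. Stack: [1, 3]
COMPARE_OP bool(<) → 1 vs 3 = True. Stack: [True]
POP_JUMP_IF_FALSE → pop True; no jump. Stack: []
LOAD_FAST_LOAD_FAST u,u → push 434,434. Stack: [434, 434]
BINARY_OP + → 434 + 434 = 868. Stack: [868]
STORE_FAST u → u=868. Stack: []
LOAD_FAST_LOAD_FAST u,a → push 868,31. Stack: [868, 31]
BINARY_OP * → 868 * 31 = 26908. Stack: [26908]
STORE_FAST u → u=26908. Stack: []
LOAD_FAST i → push 1. Stack: [1]
LOAD_CONST → push 1. Stack: [1, 1]
BINARY_OP + → 1 + 1 = 2. Stack: [2]
STORE_FAST i → i=2. Stack: []
LOAD_FAST i → push 2. Stack: [2]
LOAD_CONST → push 3. Stack: [2, 3]
COMPARE_OP bool(<) → 2 vs 3 = True. Stack: [True]
POP_JUMP_IF_FALSE → pop True; no jump. Stack: []
LOAD_FAST_LOAD_FAST u,u → push 26908,26908. Stack: [26908, 26908]
BINARY_OP + → 26908 + 26908 = 53816. Stack: [53816]
STORE_FAST u → u=53816. Stack: []
LOAD_FAST_LOAD_FAST u,a → push 53816,31. Stack: [53816, 31]
BINARY_OP * → 53816 * 31 = 1668296. Stack: [1668296]
STORE_FAST u → u=1668296. Stack: []
LOAD_FAST i → push 2. Stack: [2]
LOAD_CONST → push 1. Stack: [2, 1]
BINARY_OP + → 2 + 1 = 3. Stack: [3]
STORE_FAST i → i=3. Stack: []
LOAD_FAST i → push 3. Stack: [3]
LOAD_CONST → push 3. Stack: [3, 3]
COMPARE_OP bool(<) → 3 vs 3 = False. Stack: [False]
POP_JUMP_IF_FALSE → pop False; jump. Stack: []
LOAD_FAST u → push 1668296. Stack: [1668296]
RETURN_VALUE → return 1668296.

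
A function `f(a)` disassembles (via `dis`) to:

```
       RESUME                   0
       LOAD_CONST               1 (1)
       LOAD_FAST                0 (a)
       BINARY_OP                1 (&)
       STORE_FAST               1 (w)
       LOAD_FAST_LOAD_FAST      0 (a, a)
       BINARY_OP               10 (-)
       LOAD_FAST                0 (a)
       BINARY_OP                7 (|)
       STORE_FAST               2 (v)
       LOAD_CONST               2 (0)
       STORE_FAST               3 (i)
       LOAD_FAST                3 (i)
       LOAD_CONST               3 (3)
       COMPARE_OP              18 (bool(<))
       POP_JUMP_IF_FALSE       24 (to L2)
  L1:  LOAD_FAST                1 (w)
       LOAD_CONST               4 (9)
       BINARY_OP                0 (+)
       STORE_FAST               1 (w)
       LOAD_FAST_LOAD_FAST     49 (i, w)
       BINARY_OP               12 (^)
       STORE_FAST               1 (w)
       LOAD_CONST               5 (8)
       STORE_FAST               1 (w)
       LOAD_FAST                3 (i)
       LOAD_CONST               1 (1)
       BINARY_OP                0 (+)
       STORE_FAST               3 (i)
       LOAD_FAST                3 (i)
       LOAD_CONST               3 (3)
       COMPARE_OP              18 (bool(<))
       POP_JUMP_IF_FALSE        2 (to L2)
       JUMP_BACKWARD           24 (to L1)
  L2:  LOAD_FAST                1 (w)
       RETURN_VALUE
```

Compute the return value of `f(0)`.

8

LOAD_CONST → push 1. Stack: [1]
LOAD_FAST a → push 0. Stack: [1, 0]
BINARY_OP & → 1 & 0 = 0. Stack: [0]
STORE_FAST w → w=0. Stack: []
LOAD_FAST_LOAD_FAST a,a → push 0,0. Stack: [0, 0]
BINARY_OP - → 0 - 0 = 0. Stack: [0]
LOAD_FAST a → push 0. Stack: [0, 0]
BINARY_OP | → 0 | 0 = 0. Stack: [0]
STORE_FAST v → v=0. Stack: []
LOAD_CONST → push 0. Stack: [0]
STORE_FAST i → i=0. Stack: []
LOAD_FAST i → push 0. Stack: [0]
LOAD_CONST → push 3. Stack: [0, 3]
COMPARE_OP bool(<) → 0 vs 3 = True. Stack: [True]
POP_JUMP_IF_FALSE → pop True; no jump. Stack: []
LOAD_FAST w → push 0. Stack: [0]
LOAD_CONST → push 9. Stack: [0, 9]
BINARY_OP + → 0 + 9 = 9. Stack: [9]
STORE_FAST w → w=9. Stack: []
LOAD_FAST_LOAD_FAST i,w → push 0,9. Stack: [0, 9]
BINARY_OP ^ → 0 ^ 9 = 9. Stack: [9]
STORE_FAST w → w=9. Stack: []
LOAD_CONST → push 8. Stack: [8]
STORE_FAST w → w=8. Stack: []
LOAD_FAST i → push 0. Stack: [0]
LOAD_CONST → push 1. Stack: [0, 1]
BINARY_OP + → 0 + 1 = 1. Stack: [1]
STORE_FAST i → i=1. Stack: []
LOAD_FAST i → push 1. Stack: [1]
LOAD_CONST → push 3. Stack: [1, 3]
COMPARE_OP bool(<) → 1 vs 3 = True. Stack: [True]
POP_JUMP_IF_FALSE → pop True; no jump. Stack: []
LOAD_FAST w → push 8. Stack: [8]
LOAD_CONST → push 9. Stack: [8, 9]
BINARY_OP + → 8 + 9 = 17. Stack: [17]
STORE_FAST w → w=17. Stack: []
LOAD_FAST_LOAD_FAST i,w → push 1,17. Stack: [1, 17]
BINARY_OP ^ → 1 ^ 17 = 16. Stack: [16]
STORE_FAST w → w=16. Stack: []
LOAD_CONST → push 8. Stack: [8]
STORE_FAST w → w=8. Stack: []
LOAD_FAST i → push 1. Stack: [1]
LOAD_CONST → push 1. Stack: [1, 1]
BINARY_OP + → 1 + 1 = 2. Stack: [2]
STORE_FAST i → i=2. Stack: []
LOAD_FAST i → push 2. Stack: [2]
LOAD_CONST → push 3. Stack: [2, 3]
COMPARE_OP bool(<) → 2 vs 3 = True. Stack: [True]
POP_JUMP_IF_FALSE → pop True; no jump. Stack: []
LOAD_FAST w → push 8. Stack: [8]
LOAD_CONST → push 9. Stack: [8, 9]
BINARY_OP + → 8 + 9 = 17. Stack: [17]
STORE_FAST w → w=17. Stack: []
LOAD_FAST_LOAD_FAST i,w → push 2,17. Stack: [2, 17]
BINARY_OP ^ → 2 ^ 17 = 19. Stack: [19]
STORE_FAST w → w=19. Stack: []
LOAD_CONST → push 8. Stack: [8]
STORE_FAST w → w=8. Stack: []
LOAD_FAST i → push 2. Stack: [2]
LOAD_CONST → push 1. Stack: [2, 1]
BINARY_OP + → 2 + 1 = 3. Stack: [3]
STORE_FAST i → i=3. Stack: []
LOAD_FAST i → push 3. Stack: [3]
LOAD_CONST → push 3. Stack: [3, 3]
COMPARE_OP bool(<) → 3 vs 3 = False. Stack: [False]
POP_JUMP_IF_FALSE → pop False; jump. Stack: []
LOAD_FAST w → push 8. Stack: [8]
RETURN_VALUE → return 8.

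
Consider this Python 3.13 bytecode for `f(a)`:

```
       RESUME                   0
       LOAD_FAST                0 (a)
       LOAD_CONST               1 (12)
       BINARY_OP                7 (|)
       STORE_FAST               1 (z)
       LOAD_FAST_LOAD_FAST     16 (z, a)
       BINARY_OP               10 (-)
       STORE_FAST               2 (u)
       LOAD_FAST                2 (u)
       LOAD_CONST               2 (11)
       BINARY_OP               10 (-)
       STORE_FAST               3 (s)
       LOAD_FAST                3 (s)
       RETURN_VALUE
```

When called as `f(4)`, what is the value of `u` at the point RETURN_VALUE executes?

8

LOAD_FAST a → push 4. Stack: [4]
LOAD_CONST → push 12. Stack: [4, 12]
BINARY_OP | → 4 | 12 = 12. Stack: [12]
STORE_FAST z → z=12. Stack: []
LOAD_FAST_LOAD_FAST z,a → push 12,4. Stack: [12, 4]
BINARY_OP - → 12 - 4 = 8. Stack: [8]
STORE_FAST u → u=8. Stack: []
LOAD_FAST u → push 8. Stack: [8]
LOAD_CONST → push 11. Stack: [8, 11]
BINARY_OP - → 8 - 11 = -3. Stack: [-3]
STORE_FAST s → s=-3. Stack: []
LOAD_FAST s → push -3. Stack: [-3]
RETURN_VALUE → return -3.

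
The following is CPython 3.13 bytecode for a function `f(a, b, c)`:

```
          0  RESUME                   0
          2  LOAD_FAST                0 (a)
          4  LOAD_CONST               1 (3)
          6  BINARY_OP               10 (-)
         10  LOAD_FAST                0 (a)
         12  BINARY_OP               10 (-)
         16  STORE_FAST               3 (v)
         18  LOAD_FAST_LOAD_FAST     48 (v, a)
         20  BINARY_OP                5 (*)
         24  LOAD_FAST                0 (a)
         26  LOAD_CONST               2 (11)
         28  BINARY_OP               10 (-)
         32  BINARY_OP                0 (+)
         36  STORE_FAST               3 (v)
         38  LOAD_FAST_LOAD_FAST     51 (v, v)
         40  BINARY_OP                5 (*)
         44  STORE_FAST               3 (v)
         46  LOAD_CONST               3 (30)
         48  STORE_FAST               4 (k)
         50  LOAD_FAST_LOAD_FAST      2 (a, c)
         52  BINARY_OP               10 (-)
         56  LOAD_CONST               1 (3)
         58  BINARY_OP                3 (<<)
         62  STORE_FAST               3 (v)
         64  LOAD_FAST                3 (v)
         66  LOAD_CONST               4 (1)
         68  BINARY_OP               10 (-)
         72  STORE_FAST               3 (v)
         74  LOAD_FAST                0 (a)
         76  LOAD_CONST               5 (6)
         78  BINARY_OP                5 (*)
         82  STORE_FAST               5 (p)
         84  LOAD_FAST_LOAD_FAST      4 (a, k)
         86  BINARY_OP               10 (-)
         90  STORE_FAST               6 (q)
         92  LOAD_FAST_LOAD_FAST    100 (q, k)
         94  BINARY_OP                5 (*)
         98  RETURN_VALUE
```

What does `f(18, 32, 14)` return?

LOAD_FAST a → push 18. Stack: [18]
LOAD_CONST → push 3. Stack: [18, 3]
BINARY_OP - → 18 - 3 = 15. Stack: [15]
LOAD_FAST a → push 18. Stack: [15, 18]
BINARY_OP - → 15 - 18 = -3. Stack: [-3]
STORE_FAST v → v=-3. Stack: []
LOAD_FAST_LOAD_FAST v,a → push -3,18. Stack: [-3, 18]
BINARY_OP * → -3 * 18 = -54. Stack: [-54]
LOAD_FAST a → push 18. Stack: [-54, 18]
LOAD_CONST → push 11. Stack: [-54, 18, 11]
BINARY_OP - → 18 - 11 = 7. Stack: [-54, 7]
BINARY_OP + → -54 + 7 = -47. Stack: [-47]
STORE_FAST v → v=-47. Stack: []
LOAD_FAST_LOAD_FAST v,v → push -47,-47. Stack: [-47, -47]
BINARY_OP * → -47 * -47 = 2209. Stack: [2209]
STORE_FAST v → v=2209. Stack: []
LOAD_CONST → push 30. Stack: [30]
STORE_FAST k → k=30. Stack: []
LOAD_FAST_LOAD_FAST a,c → push 18,14. Stack: [18, 14]
BINARY_OP - → 18 - 14 = 4. Stack: [4]
LOAD_CONST → push 3. Stack: [4, 3]
BINARY_OP << → 4 << 3 = 32. Stack: [32]
STORE_FAST v → v=32. Stack: []
LOAD_FAST v → push 32. Stack: [32]
LOAD_CONST → push 1. Stack: [32, 1]
BINARY_OP - → 32 - 1 = 31. Stack: [31]
STORE_FAST v → v=31. Stack: []
LOAD_FAST a → push 18. Stack: [18]
LOAD_CONST → push 6. Stack: [18, 6]
BINARY_OP * → 18 * 6 = 108. Stack: [108]
STORE_FAST p → p=108. Stack: []
LOAD_FAST_LOAD_FAST a,k → push 18,30. Stack: [18, 30]
BINARY_OP - → 18 - 30 = -12. Stack: [-12]
STORE_FAST q → q=-12. Stack: []
LOAD_FAST_LOAD_FAST q,k → push -12,30. Stack: [-12, 30]
BINARY_OP * → -12 * 30 = -360. Stack: [-360]
RETURN_VALUE → return -360.

-360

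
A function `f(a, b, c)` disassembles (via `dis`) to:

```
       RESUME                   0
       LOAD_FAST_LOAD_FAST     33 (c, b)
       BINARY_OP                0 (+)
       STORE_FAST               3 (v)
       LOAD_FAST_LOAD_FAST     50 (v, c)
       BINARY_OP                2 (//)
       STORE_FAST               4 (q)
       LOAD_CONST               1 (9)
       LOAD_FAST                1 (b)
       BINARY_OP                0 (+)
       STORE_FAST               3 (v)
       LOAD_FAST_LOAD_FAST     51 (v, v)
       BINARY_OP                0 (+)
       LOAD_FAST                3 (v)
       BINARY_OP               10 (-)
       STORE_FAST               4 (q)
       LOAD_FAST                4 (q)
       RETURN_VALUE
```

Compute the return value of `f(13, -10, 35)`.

-1

LOAD_FAST_LOAD_FAST c,b → push 35,-10. Stack: [35, -10]
BINARY_OP + → 35 + -10 = 25. Stack: [25]
STORE_FAST v → v=25. Stack: []
LOAD_FAST_LOAD_FAST v,c → push 25,35. Stack: [25, 35]
BINARY_OP // → 25 // 35 = 0. Stack: [0]
STORE_FAST q → q=0. Stack: []
LOAD_CONST → push 9. Stack: [9]
LOAD_FAST b → push -10. Stack: [9, -10]
BINARY_OP + → 9 + -10 = -1. Stack: [-1]
STORE_FAST v → v=-1. Stack: []
LOAD_FAST_LOAD_FAST v,v → push -1,-1. Stack: [-1, -1]
BINARY_OP + → -1 + -1 = -2. Stack: [-2]
LOAD_FAST v → push -1. Stack: [-2, -1]
BINARY_OP - → -2 - -1 = -1. Stack: [-1]
STORE_FAST q → q=-1. Stack: []
LOAD_FAST q → push -1. Stack: [-1]
RETURN_VALUE → return -1.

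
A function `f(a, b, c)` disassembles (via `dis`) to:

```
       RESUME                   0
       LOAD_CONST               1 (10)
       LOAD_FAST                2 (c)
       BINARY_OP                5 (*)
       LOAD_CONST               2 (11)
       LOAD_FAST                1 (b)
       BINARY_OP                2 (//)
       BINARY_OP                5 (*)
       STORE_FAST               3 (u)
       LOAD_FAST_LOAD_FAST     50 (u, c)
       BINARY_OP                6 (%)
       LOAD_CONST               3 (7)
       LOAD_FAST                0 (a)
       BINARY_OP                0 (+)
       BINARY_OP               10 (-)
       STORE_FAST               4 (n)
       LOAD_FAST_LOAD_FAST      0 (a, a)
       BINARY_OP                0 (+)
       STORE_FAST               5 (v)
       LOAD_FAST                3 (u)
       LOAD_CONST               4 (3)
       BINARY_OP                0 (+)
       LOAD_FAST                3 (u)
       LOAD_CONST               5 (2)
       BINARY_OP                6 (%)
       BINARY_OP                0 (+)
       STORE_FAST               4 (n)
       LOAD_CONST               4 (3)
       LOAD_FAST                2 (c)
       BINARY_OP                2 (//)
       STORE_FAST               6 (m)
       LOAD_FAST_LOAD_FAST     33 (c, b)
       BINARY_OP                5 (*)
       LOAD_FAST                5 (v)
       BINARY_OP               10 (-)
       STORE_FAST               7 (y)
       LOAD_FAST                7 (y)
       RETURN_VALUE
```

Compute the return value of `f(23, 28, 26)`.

LOAD_CONST → push 10. Stack: [10]
LOAD_FAST c → push 26. Stack: [10, 26]
BINARY_OP * → 10 * 26 = 260. Stack: [260]
LOAD_CONST → push 11. Stack: [260, 11]
LOAD_FAST b → push 28. Stack: [260, 11, 28]
BINARY_OP // → 11 // 28 = 0. Stack: [260, 0]
BINARY_OP * → 260 * 0 = 0. Stack: [0]
STORE_FAST u → u=0. Stack: []
LOAD_FAST_LOAD_FAST u,c → push 0,26. Stack: [0, 26]
BINARY_OP % → 0 % 26 = 0. Stack: [0]
LOAD_CONST → push 7. Stack: [0, 7]
LOAD_FAST a → push 23. Stack: [0, 7, 23]
BINARY_OP + → 7 + 23 = 30. Stack: [0, 30]
BINARY_OP - → 0 - 30 = -30. Stack: [-30]
STORE_FAST n → n=-30. Stack: []
LOAD_FAST_LOAD_FAST a,a → push 23,23. Stack: [23, 23]
BINARY_OP + → 23 + 23 = 46. Stack: [46]
STORE_FAST v → v=46. Stack: []
LOAD_FAST u → push 0. Stack: [0]
LOAD_CONST → push 3. Stack: [0, 3]
BINARY_OP + → 0 + 3 = 3. Stack: [3]
LOAD_FAST u → push 0. Stack: [3, 0]
LOAD_CONST → push 2. Stack: [3, 0, 2]
BINARY_OP % → 0 % 2 = 0. Stack: [3, 0]
BINARY_OP + → 3 + 0 = 3. Stack: [3]
STORE_FAST n → n=3. Stack: []
LOAD_CONST → push 3. Stack: [3]
LOAD_FAST c → push 26. Stack: [3, 26]
BINARY_OP // → 3 // 26 = 0. Stack: [0]
STORE_FAST m → m=0. Stack: []
LOAD_FAST_LOAD_FAST c,b → push 26,28. Stack: [26, 28]
BINARY_OP * → 26 * 28 = 728. Stack: [728]
LOAD_FAST v → push 46. Stack: [728, 46]
BINARY_OP - → 728 - 46 = 682. Stack: [682]
STORE_FAST y → y=682. Stack: []
LOAD_FAST y → push 682. Stack: [682]
RETURN_VALUE → return 682.

682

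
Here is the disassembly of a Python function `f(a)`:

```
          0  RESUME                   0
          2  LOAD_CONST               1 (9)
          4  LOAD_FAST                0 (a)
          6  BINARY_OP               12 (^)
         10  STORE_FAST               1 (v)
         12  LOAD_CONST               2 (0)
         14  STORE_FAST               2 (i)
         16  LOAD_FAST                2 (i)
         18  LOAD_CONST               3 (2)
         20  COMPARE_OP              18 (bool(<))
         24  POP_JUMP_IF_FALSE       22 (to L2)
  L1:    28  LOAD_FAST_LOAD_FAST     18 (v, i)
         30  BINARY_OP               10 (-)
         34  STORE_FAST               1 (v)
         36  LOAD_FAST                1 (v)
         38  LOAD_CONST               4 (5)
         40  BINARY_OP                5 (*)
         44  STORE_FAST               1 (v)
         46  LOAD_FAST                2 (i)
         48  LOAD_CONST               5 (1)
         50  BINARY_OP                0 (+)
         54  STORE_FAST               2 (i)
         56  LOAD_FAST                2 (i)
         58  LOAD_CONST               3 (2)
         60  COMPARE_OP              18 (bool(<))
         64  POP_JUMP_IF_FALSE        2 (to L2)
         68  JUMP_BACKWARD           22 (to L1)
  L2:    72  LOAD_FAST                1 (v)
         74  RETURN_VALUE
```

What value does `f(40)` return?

820

LOAD_CONST → push 9. Stack: [9]
LOAD_FAST a → push 40. Stack: [9, 40]
BINARY_OP ^ → 9 ^ 40 = 33. Stack: [33]
STORE_FAST v → v=33. Stack: []
LOAD_CONST → push 0. Stack: [0]
STORE_FAST i → i=0. Stack: []
LOAD_FAST i → push 0. Stack: [0]
LOAD_CONST → push 2. Stack: [0, 2]
COMPARE_OP bool(<) → 0 vs 2 = True. Stack: [True]
POP_JUMP_IF_FALSE → pop True; no jump. Stack: []
LOAD_FAST_LOAD_FAST v,i → push 33,0. Stack: [33, 0]
BINARY_OP - → 33 - 0 = 33. Stack: [33]
STORE_FAST v → v=33. Stack: []
LOAD_FAST v → push 33. Stack: [33]
LOAD_CONST → push 5. Stack: [33, 5]
BINARY_OP * → 33 * 5 = 165. Stack: [165]
STORE_FAST v → v=165. Stack: []
LOAD_FAST i → push 0. Stack: [0]
LOAD_CONST → push 1. Stack: [0, 1]
BINARY_OP + → 0 + 1 = 1. Stack: [1]
STORE_FAST i → i=1. Stack: []
LOAD_FAST i → push 1. Stack: [1]
LOAD_CONST → push 2. Stack: [1, 2]
COMPARE_OP bool(<) → 1 vs 2 = True. Stack: [True]
POP_JUMP_IF_FALSE → pop True; no jump. Stack: []
LOAD_FAST_LOAD_FAST v,i → push 165,1. Stack: [165, 1]
BINARY_OP - → 165 - 1 = 164. Stack: [164]
STORE_FAST v → v=164. Stack: []
LOAD_FAST v → push 164. Stack: [164]
LOAD_CONST → push 5. Stack: [164, 5]
BINARY_OP * → 164 * 5 = 820. Stack: [820]
STORE_FAST v → v=820. Stack: []
LOAD_FAST i → push 1. Stack: [1]
LOAD_CONST → push 1. Stack: [1, 1]
BINARY_OP + → 1 + 1 = 2. Stack: [2]
STORE_FAST i → i=2. Stack: []
LOAD_FAST i → push 2. Stack: [2]
LOAD_CONST → push 2. Stack: [2, 2]
COMPARE_OP bool(<) → 2 vs 2 = False. Stack: [False]
POP_JUMP_IF_FALSE → pop False; jump. Stack: []
LOAD_FAST v → push 820. Stack: [820]
RETURN_VALUE → return 820.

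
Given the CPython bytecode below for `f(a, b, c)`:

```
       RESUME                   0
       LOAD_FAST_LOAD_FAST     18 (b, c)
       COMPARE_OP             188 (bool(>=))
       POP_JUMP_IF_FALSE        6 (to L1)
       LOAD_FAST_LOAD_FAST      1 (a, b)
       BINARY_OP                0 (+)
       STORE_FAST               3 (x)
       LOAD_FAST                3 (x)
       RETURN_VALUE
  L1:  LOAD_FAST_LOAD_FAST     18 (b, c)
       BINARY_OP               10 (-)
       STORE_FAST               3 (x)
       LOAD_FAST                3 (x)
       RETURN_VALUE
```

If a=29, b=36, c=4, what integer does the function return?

LOAD_FAST_LOAD_FAST b,c → push 36,4. Stack: [36, 4]
COMPARE_OP bool(>=) → 36 vs 4 = True. Stack: [True]
POP_JUMP_IF_FALSE → pop True; no jump. Stack: []
LOAD_FAST_LOAD_FAST a,b → push 29,36. Stack: [29, 36]
BINARY_OP + → 29 + 36 = 65. Stack: [65]
STORE_FAST x → x=65. Stack: []
LOAD_FAST x → push 65. Stack: [65]
RETURN_VALUE → return 65.

65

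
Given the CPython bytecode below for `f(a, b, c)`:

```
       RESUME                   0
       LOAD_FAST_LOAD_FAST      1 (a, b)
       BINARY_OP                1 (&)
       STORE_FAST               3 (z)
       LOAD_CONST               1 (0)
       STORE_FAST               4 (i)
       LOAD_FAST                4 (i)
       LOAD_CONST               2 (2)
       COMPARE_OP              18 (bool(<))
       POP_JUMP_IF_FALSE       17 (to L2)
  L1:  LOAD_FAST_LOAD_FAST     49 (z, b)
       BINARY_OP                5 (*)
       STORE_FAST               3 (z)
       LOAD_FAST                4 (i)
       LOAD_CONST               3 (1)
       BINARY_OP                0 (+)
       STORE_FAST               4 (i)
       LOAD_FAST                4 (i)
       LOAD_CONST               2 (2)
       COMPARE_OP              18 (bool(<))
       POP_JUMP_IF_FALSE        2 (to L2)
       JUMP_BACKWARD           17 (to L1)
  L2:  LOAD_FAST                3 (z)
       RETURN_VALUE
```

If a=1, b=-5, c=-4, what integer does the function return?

LOAD_FAST_LOAD_FAST a,b → push 1,-5. Stack: [1, -5]
BINARY_OP & → 1 & -5 = 1. Stack: [1]
STORE_FAST z → z=1. Stack: []
LOAD_CONST → push 0. Stack: [0]
STORE_FAST i → i=0. Stack: []
LOAD_FAST i → push 0. Stack: [0]
LOAD_CONST → push 2. Stack: [0, 2]
COMPARE_OP bool(<) → 0 vs 2 = True. Stack: [True]
POP_JUMP_IF_FALSE → pop True; no jump. Stack: []
LOAD_FAST_LOAD_FAST z,b → push 1,-5. Stack: [1, -5]
BINARY_OP * → 1 * -5 = -5. Stack: [-5]
STORE_FAST z → z=-5. Stack: []
LOAD_FAST i → push 0. Stack: [0]
LOAD_CONST → push 1. Stack: [0, 1]
BINARY_OP + → 0 + 1 = 1. Stack: [1]
STORE_FAST i → i=1. Stack: []
LOAD_FAST i → push 1. Stack: [1]
LOAD_CONST → push 2. Stack: [1, 2]
COMPARE_OP bool(<) → 1 vs 2 = True. Stack: [True]
POP_JUMP_IF_FALSE → pop True; no jump. Stack: []
LOAD_FAST_LOAD_FAST z,b → push -5,-5. Stack: [-5, -5]
BINARY_OP * → -5 * -5 = 25. Stack: [25]
STORE_FAST z → z=25. Stack: []
LOAD_FAST i → push 1. Stack: [1]
LOAD_CONST → push 1. Stack: [1, 1]
BINARY_OP + → 1 + 1 = 2. Stack: [2]
STORE_FAST i → i=2. Stack: []
LOAD_FAST i → push 2. Stack: [2]
LOAD_CONST → push 2. Stack: [2, 2]
COMPARE_OP bool(<) → 2 vs 2 = False. Stack: [False]
POP_JUMP_IF_FALSE → pop False; jump. Stack: []
LOAD_FAST z → push 25. Stack: [25]
RETURN_VALUE → return 25.

25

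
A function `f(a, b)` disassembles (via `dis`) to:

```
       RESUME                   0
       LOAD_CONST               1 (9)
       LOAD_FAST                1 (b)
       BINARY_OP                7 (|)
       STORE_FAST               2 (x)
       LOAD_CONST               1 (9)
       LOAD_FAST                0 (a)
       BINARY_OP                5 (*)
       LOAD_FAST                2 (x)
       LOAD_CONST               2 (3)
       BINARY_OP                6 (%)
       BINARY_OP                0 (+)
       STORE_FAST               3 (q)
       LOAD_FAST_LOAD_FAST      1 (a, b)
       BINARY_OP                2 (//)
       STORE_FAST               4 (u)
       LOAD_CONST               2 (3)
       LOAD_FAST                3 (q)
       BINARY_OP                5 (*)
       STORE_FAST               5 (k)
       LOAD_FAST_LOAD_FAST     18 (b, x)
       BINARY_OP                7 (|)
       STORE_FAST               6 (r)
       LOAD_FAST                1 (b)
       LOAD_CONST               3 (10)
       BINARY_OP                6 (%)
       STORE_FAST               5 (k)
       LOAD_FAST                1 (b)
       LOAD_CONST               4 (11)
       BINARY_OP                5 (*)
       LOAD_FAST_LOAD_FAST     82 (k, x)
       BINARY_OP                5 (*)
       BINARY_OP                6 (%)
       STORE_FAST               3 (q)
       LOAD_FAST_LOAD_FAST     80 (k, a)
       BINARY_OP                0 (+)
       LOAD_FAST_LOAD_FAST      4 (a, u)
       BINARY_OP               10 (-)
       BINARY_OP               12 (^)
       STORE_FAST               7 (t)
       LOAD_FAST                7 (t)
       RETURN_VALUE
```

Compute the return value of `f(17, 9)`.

10

LOAD_CONST → push 9. Stack: [9]
LOAD_FAST b → push 9. Stack: [9, 9]
BINARY_OP | → 9 | 9 = 9. Stack: [9]
STORE_FAST x → x=9. Stack: []
LOAD_CONST → push 9. Stack: [9]
LOAD_FAST a → push 17. Stack: [9, 17]
BINARY_OP * → 9 * 17 = 153. Stack: [153]
LOAD_FAST x → push 9. Stack: [153, 9]
LOAD_CONST → push 3. Stack: [153, 9, 3]
BINARY_OP % → 9 % 3 = 0. Stack: [153, 0]
BINARY_OP + → 153 + 0 = 153. Stack: [153]
STORE_FAST q → q=153. Stack: []
LOAD_FAST_LOAD_FAST a,b → push 17,9. Stack: [17, 9]
BINARY_OP // → 17 // 9 = 1. Stack: [1]
STORE_FAST u → u=1. Stack: []
LOAD_CONST → push 3. Stack: [3]
LOAD_FAST q → push 153. Stack: [3, 153]
BINARY_OP * → 3 * 153 = 459. Stack: [459]
STORE_FAST k → k=459. Stack: []
LOAD_FAST_LOAD_FAST b,x → push 9,9. Stack: [9, 9]
BINARY_OP | → 9 | 9 = 9. Stack: [9]
STORE_FAST r → r=9. Stack: []
LOAD_FAST b → push 9. Stack: [9]
LOAD_CONST → push 10. Stack: [9, 10]
BINARY_OP % → 9 % 10 = 9. Stack: [9]
STORE_FAST k → k=9. Stack: []
LOAD_FAST b → push 9. Stack: [9]
LOAD_CONST → push 11. Stack: [9, 11]
BINARY_OP * → 9 * 11 = 99. Stack: [99]
LOAD_FAST_LOAD_FAST k,x → push 9,9. Stack: [99, 9, 9]
BINARY_OP * → 9 * 9 = 81. Stack: [99, 81]
BINARY_OP % → 99 % 81 = 18. Stack: [18]
STORE_FAST q → q=18. Stack: []
LOAD_FAST_LOAD_FAST k,a → push 9,17. Stack: [9, 17]
BINARY_OP + → 9 + 17 = 26. Stack: [26]
LOAD_FAST_LOAD_FAST a,u → push 17,1. Stack: [26, 17, 1]
BINARY_OP - → 17 - 1 = 16. Stack: [26, 16]
BINARY_OP ^ → 26 ^ 16 = 10. Stack: [10]
STORE_FAST t → t=10. Stack: []
LOAD_FAST t → push 10. Stack: [10]
RETURN_VALUE → return 10.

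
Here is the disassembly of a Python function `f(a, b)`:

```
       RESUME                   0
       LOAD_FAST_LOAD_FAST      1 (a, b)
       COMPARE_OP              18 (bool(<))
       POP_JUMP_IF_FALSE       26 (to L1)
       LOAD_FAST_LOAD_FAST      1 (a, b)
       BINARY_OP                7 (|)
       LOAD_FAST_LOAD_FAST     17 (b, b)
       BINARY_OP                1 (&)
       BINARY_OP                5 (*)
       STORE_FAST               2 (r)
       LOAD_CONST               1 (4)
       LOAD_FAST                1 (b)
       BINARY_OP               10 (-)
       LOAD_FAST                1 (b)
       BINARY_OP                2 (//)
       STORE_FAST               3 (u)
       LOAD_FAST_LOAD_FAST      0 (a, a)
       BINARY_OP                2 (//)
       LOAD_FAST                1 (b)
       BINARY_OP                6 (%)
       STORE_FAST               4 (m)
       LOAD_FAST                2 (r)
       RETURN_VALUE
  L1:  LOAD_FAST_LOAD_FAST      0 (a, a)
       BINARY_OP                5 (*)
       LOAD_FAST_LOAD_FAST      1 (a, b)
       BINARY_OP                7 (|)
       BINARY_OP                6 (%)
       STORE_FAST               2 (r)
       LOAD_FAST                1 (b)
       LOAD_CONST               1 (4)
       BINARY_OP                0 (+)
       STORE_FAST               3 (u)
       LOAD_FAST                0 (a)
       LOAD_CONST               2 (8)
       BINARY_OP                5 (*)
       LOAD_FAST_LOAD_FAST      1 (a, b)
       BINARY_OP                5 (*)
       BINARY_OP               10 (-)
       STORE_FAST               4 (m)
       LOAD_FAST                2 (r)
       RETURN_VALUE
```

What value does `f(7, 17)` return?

LOAD_FAST_LOAD_FAST a,b → push 7,17. Stack: [7, 17]
COMPARE_OP bool(<) → 7 vs 17 = True. Stack: [True]
POP_JUMP_IF_FALSE → pop True; no jump. Stack: []
LOAD_FAST_LOAD_FAST a,b → push 7,17. Stack: [7, 17]
BINARY_OP | → 7 | 17 = 23. Stack: [23]
LOAD_FAST_LOAD_FAST b,b → push 17,17. Stack: [23, 17, 17]
BINARY_OP & → 17 & 17 = 17. Stack: [23, 17]
BINARY_OP * → 23 * 17 = 391. Stack: [391]
STORE_FAST r → r=391. Stack: []
LOAD_CONST → push 4. Stack: [4]
LOAD_FAST b → push 17. Stack: [4, 17]
BINARY_OP - → 4 - 17 = -13. Stack: [-13]
LOAD_FAST b → push 17. Stack: [-13, 17]
BINARY_OP // → -13 // 17 = -1. Stack: [-1]
STORE_FAST u → u=-1. Stack: []
LOAD_FAST_LOAD_FAST a,a → push 7,7. Stack: [7, 7]
BINARY_OP // → 7 // 7 = 1. Stack: [1]
LOAD_FAST b → push 17. Stack: [1, 17]
BINARY_OP % → 1 % 17 = 1. Stack: [1]
STORE_FAST m → m=1. Stack: []
LOAD_FAST r → push 391. Stack: [391]
RETURN_VALUE → return 391.

391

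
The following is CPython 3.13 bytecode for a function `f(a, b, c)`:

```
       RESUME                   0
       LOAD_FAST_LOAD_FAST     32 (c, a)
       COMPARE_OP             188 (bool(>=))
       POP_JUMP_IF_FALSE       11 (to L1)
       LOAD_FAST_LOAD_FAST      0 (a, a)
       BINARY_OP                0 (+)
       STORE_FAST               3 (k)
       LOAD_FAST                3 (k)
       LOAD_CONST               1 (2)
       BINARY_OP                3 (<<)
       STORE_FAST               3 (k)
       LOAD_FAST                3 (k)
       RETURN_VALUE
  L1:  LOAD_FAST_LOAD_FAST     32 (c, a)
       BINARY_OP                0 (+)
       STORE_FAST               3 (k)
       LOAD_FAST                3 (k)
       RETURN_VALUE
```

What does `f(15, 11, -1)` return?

14

LOAD_FAST_LOAD_FAST c,a → push -1,15. Stack: [-1, 15]
COMPARE_OP bool(>=) → -1 vs 15 = False. Stack: [False]
POP_JUMP_IF_FALSE → pop False; jump. Stack: []
LOAD_FAST_LOAD_FAST c,a → push -1,15. Stack: [-1, 15]
BINARY_OP + → -1 + 15 = 14. Stack: [14]
STORE_FAST k → k=14. Stack: []
LOAD_FAST k → push 14. Stack: [14]
RETURN_VALUE → return 14.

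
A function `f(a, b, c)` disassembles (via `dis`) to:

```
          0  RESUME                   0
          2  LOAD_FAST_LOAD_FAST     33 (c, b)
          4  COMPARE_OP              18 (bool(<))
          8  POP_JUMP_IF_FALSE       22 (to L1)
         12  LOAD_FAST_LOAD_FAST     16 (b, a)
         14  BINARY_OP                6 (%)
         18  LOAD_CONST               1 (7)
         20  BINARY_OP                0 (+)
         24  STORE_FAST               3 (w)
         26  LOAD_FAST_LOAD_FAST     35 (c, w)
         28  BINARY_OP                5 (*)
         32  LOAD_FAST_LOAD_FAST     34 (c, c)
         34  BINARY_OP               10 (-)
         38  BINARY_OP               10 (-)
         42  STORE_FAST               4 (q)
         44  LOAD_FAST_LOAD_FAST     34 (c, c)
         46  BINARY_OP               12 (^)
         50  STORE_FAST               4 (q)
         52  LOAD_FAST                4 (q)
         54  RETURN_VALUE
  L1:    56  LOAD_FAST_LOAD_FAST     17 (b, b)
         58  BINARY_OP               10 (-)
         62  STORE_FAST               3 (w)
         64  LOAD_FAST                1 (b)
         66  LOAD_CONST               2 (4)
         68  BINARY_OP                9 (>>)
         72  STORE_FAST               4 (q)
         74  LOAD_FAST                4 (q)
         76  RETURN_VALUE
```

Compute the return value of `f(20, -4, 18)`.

-1

LOAD_FAST_LOAD_FAST c,b → push 18,-4. Stack: [18, -4]
COMPARE_OP bool(<) → 18 vs -4 = False. Stack: [False]
POP_JUMP_IF_FALSE → pop False; jump. Stack: []
LOAD_FAST_LOAD_FAST b,b → push -4,-4. Stack: [-4, -4]
BINARY_OP - → -4 - -4 = 0. Stack: [0]
STORE_FAST w → w=0. Stack: []
LOAD_FAST b → push -4. Stack: [-4]
LOAD_CONST → push 4. Stack: [-4, 4]
BINARY_OP >> → -4 >> 4 = -1. Stack: [-1]
STORE_FAST q → q=-1. Stack: []
LOAD_FAST q → push -1. Stack: [-1]
RETURN_VALUE → return -1.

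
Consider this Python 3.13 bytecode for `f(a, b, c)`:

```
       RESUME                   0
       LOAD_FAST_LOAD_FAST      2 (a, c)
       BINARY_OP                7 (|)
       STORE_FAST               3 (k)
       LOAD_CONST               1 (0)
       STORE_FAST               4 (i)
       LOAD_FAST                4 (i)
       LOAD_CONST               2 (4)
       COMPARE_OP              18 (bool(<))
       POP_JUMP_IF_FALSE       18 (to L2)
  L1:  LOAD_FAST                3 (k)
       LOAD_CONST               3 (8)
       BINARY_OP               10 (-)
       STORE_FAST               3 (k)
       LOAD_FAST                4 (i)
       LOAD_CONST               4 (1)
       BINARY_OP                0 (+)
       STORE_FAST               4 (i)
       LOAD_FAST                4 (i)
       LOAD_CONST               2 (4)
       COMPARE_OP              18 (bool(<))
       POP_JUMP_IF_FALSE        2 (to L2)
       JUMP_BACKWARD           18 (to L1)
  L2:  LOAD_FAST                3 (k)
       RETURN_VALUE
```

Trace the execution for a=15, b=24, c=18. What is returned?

-1

LOAD_FAST_LOAD_FAST a,c → push 15,18. Stack: [15, 18]
BINARY_OP | → 15 | 18 = 31. Stack: [31]
STORE_FAST k → k=31. Stack: []
LOAD_CONST → push 0. Stack: [0]
STORE_FAST i → i=0. Stack: []
LOAD_FAST i → push 0. Stack: [0]
LOAD_CONST → push 4. Stack: [0, 4]
COMPARE_OP bool(<) → 0 vs 4 = True. Stack: [True]
POP_JUMP_IF_FALSE → pop True; no jump. Stack: []
LOAD_FAST k → push 31. Stack: [31]
LOAD_CONST → push 8. Stack: [31, 8]
BINARY_OP - → 31 - 8 = 23. Stack: [23]
STORE_FAST k → k=23. Stack: []
LOAD_FAST i → push 0. Stack: [0]
LOAD_CONST → push 1. Stack: [0, 1]
BINARY_OP + → 0 + 1 = 1. Stack: [1]
STORE_FAST i → i=1. Stack: []
LOAD_FAST i → push 1. Stack: [1]
LOAD_CONST → push 4. Stack: [1, 4]
COMPARE_OP bool(<) → 1 vs 4 = True. Stack: [True]
POP_JUMP_IF_FALSE → pop True; no jump. Stack: []
LOAD_FAST k → push 23. Stack: [23]
LOAD_CONST → push 8. Stack: [23, 8]
BINARY_OP - → 23 - 8 = 15. Stack: [15]
STORE_FAST k → k=15. Stack: []
LOAD_FAST i → push 1. Stack: [1]
LOAD_CONST → push 1. Stack: [1, 1]
BINARY_OP + → 1 + 1 = 2. Stack: [2]
STORE_FAST i → i=2. Stack: []
LOAD_FAST i → push 2. Stack: [2]
LOAD_CONST → push 4. Stack: [2, 4]
COMPARE_OP bool(<) → 2 vs 4 = True. Stack: [True]
POP_JUMP_IF_FALSE → pop True; no jump. Stack: []
LOAD_FAST k → push 15. Stack: [15]
LOAD_CONST → push 8. Stack: [15, 8]
BINARY_OP - → 15 - 8 = 7. Stack: [7]
STORE_FAST k → k=7. Stack: []
LOAD_FAST i → push 2. Stack: [2]
LOAD_CONST → push 1. Stack: [2, 1]
BINARY_OP + → 2 + 1 = 3. Stack: [3]
STORE_FAST i → i=3. Stack: []
LOAD_FAST i → push 3. Stack: [3]
LOAD_CONST → push 4. Stack: [3, 4]
COMPARE_OP bool(<) → 3 vs 4 = True. Stack: [True]
POP_JUMP_IF_FALSE → pop True; no jump. Stack: []
LOAD_FAST k → push 7. Stack: [7]
LOAD_CONST → push 8. Stack: [7, 8]
BINARY_OP - → 7 - 8 = -1. Stack: [-1]
STORE_FAST k → k=-1. Stack: []
LOAD_FAST i → push 3. Stack: [3]
LOAD_CONST → push 1. Stack: [3, 1]
BINARY_OP + → 3 + 1 = 4. Stack: [4]
STORE_FAST i → i=4. Stack: []
LOAD_FAST i → push 4. Stack: [4]
LOAD_CONST → push 4. Stack: [4, 4]
COMPARE_OP bool(<) → 4 vs 4 = False. Stack: [False]
POP_JUMP_IF_FALSE → pop False; jump. Stack: []
LOAD_FAST k → push -1. Stack: [-1]
RETURN_VALUE → return -1.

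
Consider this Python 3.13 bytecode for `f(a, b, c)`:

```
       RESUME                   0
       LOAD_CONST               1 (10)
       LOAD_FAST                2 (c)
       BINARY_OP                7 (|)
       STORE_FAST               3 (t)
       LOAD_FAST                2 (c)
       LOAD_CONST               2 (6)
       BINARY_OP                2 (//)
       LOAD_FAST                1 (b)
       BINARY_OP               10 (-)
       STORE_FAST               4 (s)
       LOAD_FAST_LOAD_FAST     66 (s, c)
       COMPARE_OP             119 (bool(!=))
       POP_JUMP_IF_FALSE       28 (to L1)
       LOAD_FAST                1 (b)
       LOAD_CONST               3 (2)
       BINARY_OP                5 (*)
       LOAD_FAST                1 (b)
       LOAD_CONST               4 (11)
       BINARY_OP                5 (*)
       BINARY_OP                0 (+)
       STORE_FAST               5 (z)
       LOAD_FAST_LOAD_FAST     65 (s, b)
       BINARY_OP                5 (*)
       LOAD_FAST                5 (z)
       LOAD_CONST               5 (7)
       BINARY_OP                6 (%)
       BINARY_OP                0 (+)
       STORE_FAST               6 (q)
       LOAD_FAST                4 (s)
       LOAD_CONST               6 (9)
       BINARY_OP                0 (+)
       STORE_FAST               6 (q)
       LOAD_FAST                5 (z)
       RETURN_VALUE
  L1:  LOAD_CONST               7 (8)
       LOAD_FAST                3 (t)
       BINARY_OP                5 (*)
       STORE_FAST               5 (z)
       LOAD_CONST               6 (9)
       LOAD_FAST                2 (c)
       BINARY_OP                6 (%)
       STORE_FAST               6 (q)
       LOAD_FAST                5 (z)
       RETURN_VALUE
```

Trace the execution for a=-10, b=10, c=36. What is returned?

LOAD_CONST → push 10. Stack: [10]
LOAD_FAST c → push 36. Stack: [10, 36]
BINARY_OP | → 10 | 36 = 46. Stack: [46]
STORE_FAST t → t=46. Stack: []
LOAD_FAST c → push 36. Stack: [36]
LOAD_CONST → push 6. Stack: [36, 6]
BINARY_OP // → 36 // 6 = 6. Stack: [6]
LOAD_FAST b → push 10. Stack: [6, 10]
BINARY_OP - → 6 - 10 = -4. Stack: [-4]
STORE_FAST s → s=-4. Stack: []
LOAD_FAST_LOAD_FAST s,c → push -4,36. Stack: [-4, 36]
COMPARE_OP bool(!=) → -4 vs 36 = True. Stack: [True]
POP_JUMP_IF_FALSE → pop True; no jump. Stack: []
LOAD_FAST b → push 10. Stack: [10]
LOAD_CONST → push 2. Stack: [10, 2]
BINARY_OP * → 10 * 2 = 20. Stack: [20]
LOAD_FAST b → push 10. Stack: [20, 10]
LOAD_CONST → push 11. Stack: [20, 10, 11]
BINARY_OP * → 10 * 11 = 110. Stack: [20, 110]
BINARY_OP + → 20 + 110 = 130. Stack: [130]
STORE_FAST z → z=130. Stack: []
LOAD_FAST_LOAD_FAST s,b → push -4,10. Stack: [-4, 10]
BINARY_OP * → -4 * 10 = -40. Stack: [-40]
LOAD_FAST z → push 130. Stack: [-40, 130]
LOAD_CONST → push 7. Stack: [-40, 130, 7]
BINARY_OP % → 130 % 7 = 4. Stack: [-40, 4]
BINARY_OP + → -40 + 4 = -36. Stack: [-36]
STORE_FAST q → q=-36. Stack: []
LOAD_FAST s → push -4. Stack: [-4]
LOAD_CONST → push 9. Stack: [-4, 9]
BINARY_OP + → -4 + 9 = 5. Stack: [5]
STORE_FAST q → q=5. Stack: []
LOAD_FAST z → push 130. Stack: [130]
RETURN_VALUE → return 130.

130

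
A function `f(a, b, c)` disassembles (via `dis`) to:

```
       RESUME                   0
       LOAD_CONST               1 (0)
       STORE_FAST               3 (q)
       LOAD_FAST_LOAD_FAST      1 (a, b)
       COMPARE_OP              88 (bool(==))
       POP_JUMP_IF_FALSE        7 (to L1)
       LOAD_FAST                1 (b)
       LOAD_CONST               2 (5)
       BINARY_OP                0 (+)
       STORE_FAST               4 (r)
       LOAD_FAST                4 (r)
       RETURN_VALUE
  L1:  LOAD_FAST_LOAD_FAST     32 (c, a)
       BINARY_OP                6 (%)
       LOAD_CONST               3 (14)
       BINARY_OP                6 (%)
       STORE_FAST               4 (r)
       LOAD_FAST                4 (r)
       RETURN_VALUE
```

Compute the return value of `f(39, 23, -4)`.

7

LOAD_CONST → push 0. Stack: [0]
STORE_FAST q → q=0. Stack: []
LOAD_FAST_LOAD_FAST a,b → push 39,23. Stack: [39, 23]
COMPARE_OP bool(==) → 39 vs 23 = False. Stack: [False]
POP_JUMP_IF_FALSE → pop False; jump. Stack: []
LOAD_FAST_LOAD_FAST c,a → push -4,39. Stack: [-4, 39]
BINARY_OP % → -4 % 39 = 35. Stack: [35]
LOAD_CONST → push 14. Stack: [35, 14]
BINARY_OP % → 35 % 14 = 7. Stack: [7]
STORE_FAST r → r=7. Stack: []
LOAD_FAST r → push 7. Stack: [7]
RETURN_VALUE → return 7.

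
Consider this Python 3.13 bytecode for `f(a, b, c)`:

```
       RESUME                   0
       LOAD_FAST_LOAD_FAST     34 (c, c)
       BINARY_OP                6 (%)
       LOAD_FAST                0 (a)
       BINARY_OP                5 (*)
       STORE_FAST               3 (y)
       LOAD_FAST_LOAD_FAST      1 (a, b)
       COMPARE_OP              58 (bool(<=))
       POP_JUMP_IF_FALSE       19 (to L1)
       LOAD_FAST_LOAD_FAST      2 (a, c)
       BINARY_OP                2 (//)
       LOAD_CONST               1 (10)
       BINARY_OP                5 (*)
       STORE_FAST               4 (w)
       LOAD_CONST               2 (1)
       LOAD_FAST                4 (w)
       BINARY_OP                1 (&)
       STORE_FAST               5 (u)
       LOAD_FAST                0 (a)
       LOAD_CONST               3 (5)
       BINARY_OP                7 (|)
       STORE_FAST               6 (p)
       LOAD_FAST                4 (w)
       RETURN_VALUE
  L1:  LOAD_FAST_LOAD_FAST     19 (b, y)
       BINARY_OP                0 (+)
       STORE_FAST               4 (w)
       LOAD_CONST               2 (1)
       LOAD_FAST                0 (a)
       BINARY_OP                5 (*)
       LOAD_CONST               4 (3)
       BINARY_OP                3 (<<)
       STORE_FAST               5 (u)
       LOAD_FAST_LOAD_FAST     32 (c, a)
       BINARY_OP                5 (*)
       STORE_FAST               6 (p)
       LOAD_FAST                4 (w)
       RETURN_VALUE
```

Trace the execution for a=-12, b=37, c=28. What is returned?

LOAD_FAST_LOAD_FAST c,c → push 28,28. Stack: [28, 28]
BINARY_OP % → 28 % 28 = 0. Stack: [0]
LOAD_FAST a → push -12. Stack: [0, -12]
BINARY_OP * → 0 * -12 = 0. Stack: [0]
STORE_FAST y → y=0. Stack: []
LOAD_FAST_LOAD_FAST a,b → push -12,37. Stack: [-12, 37]
COMPARE_OP bool(<=) → -12 vs 37 = True. Stack: [True]
POP_JUMP_IF_FALSE → pop True; no jump. Stack: []
LOAD_FAST_LOAD_FAST a,c → push -12,28. Stack: [-12, 28]
BINARY_OP // → -12 // 28 = -1. Stack: [-1]
LOAD_CONST → push 10. Stack: [-1, 10]
BINARY_OP * → -1 * 10 = -10. Stack: [-10]
STORE_FAST w → w=-10. Stack: []
LOAD_CONST → push 1. Stack: [1]
LOAD_FAST w → push -10. Stack: [1, -10]
BINARY_OP & → 1 & -10 = 0. Stack: [0]
STORE_FAST u → u=0. Stack: []
LOAD_FAST a → push -12. Stack: [-12]
LOAD_CONST → push 5. Stack: [-12, 5]
BINARY_OP | → -12 | 5 = -11. Stack: [-11]
STORE_FAST p → p=-11. Stack: []
LOAD_FAST w → push -10. Stack: [-10]
RETURN_VALUE → return -10.

-10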